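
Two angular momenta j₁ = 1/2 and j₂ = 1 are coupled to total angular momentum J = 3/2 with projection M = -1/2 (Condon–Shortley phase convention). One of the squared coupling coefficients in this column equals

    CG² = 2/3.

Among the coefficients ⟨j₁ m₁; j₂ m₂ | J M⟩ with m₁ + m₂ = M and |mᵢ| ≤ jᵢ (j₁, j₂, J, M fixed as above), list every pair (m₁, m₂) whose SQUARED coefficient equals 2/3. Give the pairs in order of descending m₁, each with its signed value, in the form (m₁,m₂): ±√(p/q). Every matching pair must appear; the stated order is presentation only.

Admissible pairs with m₁+m₂ = M = -1/2: (-1/2,0), (1/2,-1)
  (m₁,m₂)=(1/2,-1): CG² = 1/3, CG = +√(1/3)
  (m₁,m₂)=(-1/2,0): CG² = 2/3, CG = +√(2/3)   ← matches the target
Pairs with CG² = 2/3: (-1/2,0): +√(2/3)

(-1/2,0): +√(2/3)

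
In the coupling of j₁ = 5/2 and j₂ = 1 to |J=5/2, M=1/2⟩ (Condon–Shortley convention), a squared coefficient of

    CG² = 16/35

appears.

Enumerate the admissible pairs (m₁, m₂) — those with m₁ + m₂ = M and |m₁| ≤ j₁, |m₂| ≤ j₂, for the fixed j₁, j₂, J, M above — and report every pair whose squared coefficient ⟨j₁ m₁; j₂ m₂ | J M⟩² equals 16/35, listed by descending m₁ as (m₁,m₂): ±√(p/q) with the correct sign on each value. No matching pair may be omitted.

(3/2,-1): +√(16/35)

Admissible pairs with m₁+m₂ = M = 1/2: (-1/2,1), (1/2,0), (3/2,-1)
  (m₁,m₂)=(3/2,-1): CG² = 16/35, CG = +√(16/35)   ← matches the target
  (m₁,m₂)=(1/2,0): CG² = 1/35, CG = +√(1/35)
  (m₁,m₂)=(-1/2,1): CG² = 18/35, CG = −√(18/35)
Pairs with CG² = 16/35: (3/2,-1): +√(16/35)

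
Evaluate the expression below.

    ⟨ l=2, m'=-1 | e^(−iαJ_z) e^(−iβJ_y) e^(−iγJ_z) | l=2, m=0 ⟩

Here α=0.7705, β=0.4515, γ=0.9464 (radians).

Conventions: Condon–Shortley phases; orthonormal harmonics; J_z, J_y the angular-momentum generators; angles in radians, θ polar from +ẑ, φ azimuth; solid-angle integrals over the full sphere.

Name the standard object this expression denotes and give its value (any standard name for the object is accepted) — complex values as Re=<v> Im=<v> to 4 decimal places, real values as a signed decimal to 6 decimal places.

This is a Wigner D-matrix element — the rotation-matrix element ⟨l m'| R(α,β,γ) |l m⟩ in the angular-momentum basis.
D^2_{-1,0}(0.7705,0.4515,0.9464) = e^{-i·-1·0.7705}·d^2_{-1,0}(0.4515)·e^{-i·0·0.9464}. Compute d first:
With c≡cos(β/2)=0.974627 and s≡sin(β/2)=0.223837, N=[1·6·2·2]^{1/2}=4.898979
The bounds max(0,m−m')=1 and min(l+m,l−m')=2 give 2 terms
  k=1: (−1)^0·4.8990/(2)·0.9746^3·0.2238^1 = +0.507602
  k=2: (−1)^1·4.8990/(2)·0.9746^1·0.2238^3 = -0.026774
d^2_{-1,0}(0.4515) = +0.507602 -0.026774 = +0.480828
Attach z-rotation phases: D = e^{-i(-1)(0.7705)}·(+0.480828)·e^{-i(0)(0.9464)} = +0.345024+0.334894i

Wigner D-matrix element, Re=0.3450 Im=0.3349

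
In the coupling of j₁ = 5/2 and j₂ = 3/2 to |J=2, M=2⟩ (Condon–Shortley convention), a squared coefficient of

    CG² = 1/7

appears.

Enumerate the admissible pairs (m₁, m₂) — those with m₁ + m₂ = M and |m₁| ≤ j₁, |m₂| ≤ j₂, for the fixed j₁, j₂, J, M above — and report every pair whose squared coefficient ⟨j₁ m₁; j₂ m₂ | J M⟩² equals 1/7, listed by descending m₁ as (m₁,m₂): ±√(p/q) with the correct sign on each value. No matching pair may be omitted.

Admissible pairs with m₁+m₂ = M = 2: (1/2,3/2), (3/2,1/2), (5/2,-1/2)
  (m₁,m₂)=(5/2,-1/2): CG² = 10/21, CG = +√(10/21)
  (m₁,m₂)=(3/2,1/2): CG² = 8/21, CG = −√(8/21)
  (m₁,m₂)=(1/2,3/2): CG² = 1/7, CG = +√(1/7)   ← matches the target
Pairs with CG² = 1/7: (1/2,3/2): +√(1/7)

(1/2,3/2): +√(1/7)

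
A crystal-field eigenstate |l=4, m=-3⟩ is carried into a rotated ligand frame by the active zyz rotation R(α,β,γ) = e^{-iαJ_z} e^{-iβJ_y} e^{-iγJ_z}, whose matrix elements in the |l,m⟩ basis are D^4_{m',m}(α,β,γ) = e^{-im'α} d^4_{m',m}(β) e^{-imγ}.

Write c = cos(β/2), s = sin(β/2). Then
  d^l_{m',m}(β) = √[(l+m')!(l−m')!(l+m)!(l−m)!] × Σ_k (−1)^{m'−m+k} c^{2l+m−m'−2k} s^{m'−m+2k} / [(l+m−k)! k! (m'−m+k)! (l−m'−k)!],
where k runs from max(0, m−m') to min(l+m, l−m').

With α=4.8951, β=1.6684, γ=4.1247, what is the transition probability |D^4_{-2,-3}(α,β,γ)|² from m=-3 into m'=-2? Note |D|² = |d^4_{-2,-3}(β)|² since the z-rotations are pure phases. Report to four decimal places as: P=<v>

P=0.2053

D^4_{-2,-3}(4.8951,1.6684,4.1247) = e^{-i·-2·4.8951}·d^4_{-2,-3}(1.6684)·e^{-i·-3·4.1247}. Compute d first:
c=cos(1.668400/2)=0.671771, s=sin(1.668400/2)=0.740759; N=√[2·720·1·5040]=2693.993318
Admissible k: 0..1 (factorial args all ≥0)
  k=0: (−1)^1·2693.9933/(720)·0.6718^7·0.7408^1 = -0.171115
  k=1: (−1)^2·2693.9933/(240)·0.6718^5·0.7408^3 = +0.624196
d^4_{-2,-3}(1.6684) = -0.171115 +0.624196 = +0.453082
|D^4_{-2,-3}|² = |d^4_{-2,-3}(β)|² = (+0.453082)² = 0.205283 (the z-rotation phases have unit modulus)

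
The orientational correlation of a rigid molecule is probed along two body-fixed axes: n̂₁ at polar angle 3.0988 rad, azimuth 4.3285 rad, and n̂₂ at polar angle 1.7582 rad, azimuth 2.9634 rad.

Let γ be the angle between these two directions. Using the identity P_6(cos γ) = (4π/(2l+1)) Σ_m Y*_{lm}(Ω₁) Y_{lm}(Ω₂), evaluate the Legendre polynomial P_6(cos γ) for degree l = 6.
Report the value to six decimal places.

Addition theorem: P_6(cos γ) = (4π/13) Σ_m Y*_{lm}(Ω₁) Y_{lm}(Ω₂), m = −6…6:
  [-6]  conj(Y_{6,-6})(Ω₁) = +0.000000+0.000000i ; Y_{6,-6}(Ω₂) = +0.208938+0.380972i ; Δ = -0.000000+0.000000i
  [-5]  conj(Y_{6,-5})(Ω₁) = +0.000000-0.000000i ; Y_{6,-5}(Ω₂) = +0.179435+0.221968i ; Δ = +0.000000+0.000000i
  [-4]  conj(Y_{6,-4})(Ω₁) = +0.000000-0.000012i ; Y_{6,-4}(Ω₂) = -0.155479-0.134389i ; Δ = -0.000002+0.000002i
  [-3]  conj(Y_{6,-3})(Ω₁) = -0.000371-0.000165i ; Y_{6,-3}(Ω₂) = -0.259300-0.153527i ; Δ = +0.000071+0.000100i
  [-2]  conj(Y_{6,-2})(Ω₁) = -0.006824+0.006587i ; Y_{6,-2}(Ω₂) = +0.122263+0.045516i ; Δ = -0.001134+0.000495i
  [-1]  conj(Y_{6,-1})(Ω₁) = +0.052324+0.129537i ; Y_{6,-1}(Ω₂) = +0.296750+0.053446i ; Δ = +0.008604+0.041237i
  [+0]  conj(Y_{6,0})(Ω₁) = +0.997643-0.000000i ; Y_{6,0}(Ω₂) = -0.109671+0.000000i ; Δ = -0.109412+0.000000i
  [+1]  conj(Y_{6,1})(Ω₁) = -0.052324+0.129537i ; Y_{6,1}(Ω₂) = -0.296750+0.053446i ; Δ = +0.008604-0.041237i
  [+2]  conj(Y_{6,2})(Ω₁) = -0.006824-0.006587i ; Y_{6,2}(Ω₂) = +0.122263-0.045516i ; Δ = -0.001134-0.000495i
  [+3]  conj(Y_{6,3})(Ω₁) = +0.000371-0.000165i ; Y_{6,3}(Ω₂) = +0.259300-0.153527i ; Δ = +0.000071-0.000100i
  [+4]  conj(Y_{6,4})(Ω₁) = +0.000000+0.000012i ; Y_{6,4}(Ω₂) = -0.155479+0.134389i ; Δ = -0.000002-0.000002i
  [+5]  conj(Y_{6,5})(Ω₁) = -0.000000-0.000000i ; Y_{6,5}(Ω₂) = -0.179435+0.221968i ; Δ = +0.000000-0.000000i
  [+6]  conj(Y_{6,6})(Ω₁) = +0.000000-0.000000i ; Y_{6,6}(Ω₂) = +0.208938-0.380972i ; Δ = -0.000000-0.000000i
Σ over m = -0.094334+0.000000i; ×(4π/13) → -0.091188+0.000000i. Real part: -0.091188

-0.091188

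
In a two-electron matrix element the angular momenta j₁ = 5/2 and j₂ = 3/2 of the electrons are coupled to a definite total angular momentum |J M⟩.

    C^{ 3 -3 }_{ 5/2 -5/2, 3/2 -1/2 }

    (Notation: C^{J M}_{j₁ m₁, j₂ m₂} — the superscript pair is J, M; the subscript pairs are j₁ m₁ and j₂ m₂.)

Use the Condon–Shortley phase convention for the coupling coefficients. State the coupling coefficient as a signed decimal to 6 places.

√[7·1!4!2!/8! · 0!5!1!2!0!6!] = √(1440)
  +(−1)^1/∏(1,0,4,0,0,2)! = -1/48  (running -1/48)
⟨..|..⟩ = √(1440)·(-1/48) = -0.790569

-0.790569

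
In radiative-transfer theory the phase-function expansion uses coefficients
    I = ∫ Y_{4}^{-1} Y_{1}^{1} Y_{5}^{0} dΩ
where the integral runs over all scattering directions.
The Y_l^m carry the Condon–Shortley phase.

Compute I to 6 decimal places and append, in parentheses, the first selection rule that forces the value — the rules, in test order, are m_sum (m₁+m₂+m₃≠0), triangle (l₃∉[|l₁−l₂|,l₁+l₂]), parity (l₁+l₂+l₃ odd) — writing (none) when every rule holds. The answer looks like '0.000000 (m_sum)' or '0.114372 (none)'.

Checks pass: Σm=0; 10 even; l₃=5∈[3,5].
(2·4+1)(2·1+1)(2·5+1) = 297
Δ: 0! 8! 2! / 11! → 1/495
sum: t=0:+1/576 = 1/576
3j²(4 1 5; 0 0 0) = Δ·Π!·Σ² = 5/99  (sign -1)
sum: t=0:+1/1440 = 1/1440
3j²(4 1 5; -1 1 0) = Δ·Π!·Σ² = 2/99  (sign -1)
combine: 4πI² = 297·5/99·2/99 = 10/33
take √, sign +1: I = 0.15528807
No selection rule forces the value: the integral is nonzero (none).

0.155288 (none)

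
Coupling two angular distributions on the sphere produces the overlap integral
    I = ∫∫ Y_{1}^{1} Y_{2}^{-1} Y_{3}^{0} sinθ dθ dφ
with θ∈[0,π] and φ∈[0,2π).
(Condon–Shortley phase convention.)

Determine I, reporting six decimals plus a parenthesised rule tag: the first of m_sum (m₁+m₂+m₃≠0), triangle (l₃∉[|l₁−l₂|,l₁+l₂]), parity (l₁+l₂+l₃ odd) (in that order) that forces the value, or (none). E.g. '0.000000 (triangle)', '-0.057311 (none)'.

m-sum 0 ✓  L=6 even ✓  1≤3≤3 ✓
Π(2lᵢ+1) = 3×5×7 = 105
triangle coeff Δ(1,2,3) = 1/105
Σ_t [0,0]: t=0:+1/4 = 1/4
(3j)²=3/35 [(1 2 3; 0 0 0)], sign=-1
Σ_t [0,0]: t=0:+1/12 = 1/12
(3j)²=1/35 [(1 2 3; 1 -1 0)], sign=-1
⇒ 4πI² = 9/35
I = (+1)√(9/35/(4π)) = 0.14304817
No selection rule forces the value: the integral is nonzero (none).

0.143048 (none)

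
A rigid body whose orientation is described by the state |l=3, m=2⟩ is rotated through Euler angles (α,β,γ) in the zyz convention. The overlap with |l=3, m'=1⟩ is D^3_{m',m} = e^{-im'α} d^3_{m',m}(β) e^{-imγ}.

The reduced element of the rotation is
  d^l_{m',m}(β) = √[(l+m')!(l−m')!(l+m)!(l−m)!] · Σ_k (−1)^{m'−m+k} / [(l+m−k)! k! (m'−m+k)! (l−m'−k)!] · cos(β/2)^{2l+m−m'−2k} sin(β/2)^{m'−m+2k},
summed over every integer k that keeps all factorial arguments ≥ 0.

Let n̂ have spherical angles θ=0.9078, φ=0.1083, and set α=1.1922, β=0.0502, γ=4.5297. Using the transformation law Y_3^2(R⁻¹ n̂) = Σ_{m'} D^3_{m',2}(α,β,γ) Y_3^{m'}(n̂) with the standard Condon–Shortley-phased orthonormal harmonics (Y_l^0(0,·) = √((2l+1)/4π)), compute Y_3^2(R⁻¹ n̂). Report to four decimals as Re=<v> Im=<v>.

Re=0.1158 Im=0.3700

Need the full column D^3_{m',2} for m'=−3..3 at α=1.1922, β=0.0502, γ=4.5297.
cos(β/2)=0.999685, sin(β/2)=0.025097
d^3_{-3,2}: single k=5 term ⇒ +0.000000;  D = +0.000000+0.000000i
d^3_{-2,2}: k∈[4..5] ⇒ +0.000002 -0.000000 = +0.000002;  D = +0.000002-0.000001i
d^3_{-1,2}: k∈[3..4] ⇒ +0.000100 -0.000000 = +0.000100;  D = -0.000001-0.000100i
d^3_{0,2}: k∈[2..3] ⇒ +0.003446 -0.000002 = +0.003443;  D = -0.003216-0.001230i
d^3_{1,2}: k∈[1..2] ⇒ +0.079240 -0.000100 = +0.079140;  D = -0.053595+0.058230i
d^3_{2,2}: k∈[0..1] ⇒ +0.998112 -0.003145 = +0.994966;  D = +0.431186+0.896681i
d^3_{3,2}: single k=0 term ⇒ -0.061379;  D = -0.061230+0.004270i
Y_3^{m'}(θ=0.9078,φ=0.1083) and Σ D·Y over m':
  (+0.0000+0.0000i)·(+0.1936-0.0652i)  (+0.0000-0.0000i)·(+0.3816-0.0840i)  (-0.0000-0.0001i)·(+0.2264-0.0246i)  (-0.0032-0.0012i)·(-0.2540+0.0000i)  (-0.0536+0.0582i)·(-0.2264-0.0246i)  (+0.4312+0.8967i)·(+0.3816+0.0840i)  (-0.0612+0.0043i)·(-0.1936-0.0652i)
Y_3^2(R⁻¹ n̂) = +0.115759+0.369974i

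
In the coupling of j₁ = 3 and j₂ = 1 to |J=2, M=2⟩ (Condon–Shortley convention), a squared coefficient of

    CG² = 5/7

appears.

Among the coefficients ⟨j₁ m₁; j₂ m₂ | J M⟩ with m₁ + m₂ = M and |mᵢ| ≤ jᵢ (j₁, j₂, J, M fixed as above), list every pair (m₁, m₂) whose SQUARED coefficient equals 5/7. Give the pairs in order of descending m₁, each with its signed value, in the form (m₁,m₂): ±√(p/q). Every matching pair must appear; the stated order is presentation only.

Admissible pairs with m₁+m₂ = M = 2: (1,1), (2,0), (3,-1)
  (m₁,m₂)=(3,-1): CG² = 5/7, CG = +√(5/7)   ← matches the target
  (m₁,m₂)=(2,0): CG² = 5/21, CG = −√(5/21)
  (m₁,m₂)=(1,1): CG² = 1/21, CG = +√(1/21)
Pairs with CG² = 5/7: (3,-1): +√(5/7)

(3,-1): +√(5/7)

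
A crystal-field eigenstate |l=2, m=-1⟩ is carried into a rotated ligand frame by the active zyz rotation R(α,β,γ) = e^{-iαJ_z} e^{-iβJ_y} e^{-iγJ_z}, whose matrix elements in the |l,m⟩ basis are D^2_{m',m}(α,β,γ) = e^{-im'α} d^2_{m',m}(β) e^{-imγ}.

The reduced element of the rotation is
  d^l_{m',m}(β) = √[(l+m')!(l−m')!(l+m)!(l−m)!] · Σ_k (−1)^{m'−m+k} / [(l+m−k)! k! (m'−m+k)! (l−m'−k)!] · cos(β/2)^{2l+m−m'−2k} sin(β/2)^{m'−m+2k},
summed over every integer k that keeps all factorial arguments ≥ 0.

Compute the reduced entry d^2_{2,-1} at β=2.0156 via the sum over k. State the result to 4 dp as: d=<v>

d=-0.6456

d^2_{2,-1}(β=2.0156) via the finite sum:
With c≡cos(β/2)=0.533722 and s≡sin(β/2)=0.845660, N=[24·1·1·6]^{1/2}=12.000000
k: max(0,(-1)−(2))=0 … min(2+(-1),2−(2))=0
  k=0: (−1)^3·12.0000/(6)·0.5337^1·0.8457^3 = -0.645554
d^2_{2,-1}(2.0156) = -0.645554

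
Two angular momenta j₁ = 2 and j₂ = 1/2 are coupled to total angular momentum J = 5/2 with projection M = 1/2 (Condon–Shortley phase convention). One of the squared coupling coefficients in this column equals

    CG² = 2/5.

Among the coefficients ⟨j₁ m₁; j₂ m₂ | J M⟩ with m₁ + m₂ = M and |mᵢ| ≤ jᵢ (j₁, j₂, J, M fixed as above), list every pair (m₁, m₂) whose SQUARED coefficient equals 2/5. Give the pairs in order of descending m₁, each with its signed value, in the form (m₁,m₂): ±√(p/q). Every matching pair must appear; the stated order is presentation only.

(1,-1/2): +√(2/5)

Admissible pairs with m₁+m₂ = M = 1/2: (0,1/2), (1,-1/2)
  (m₁,m₂)=(1,-1/2): CG² = 2/5, CG = +√(2/5)   ← matches the target
  (m₁,m₂)=(0,1/2): CG² = 3/5, CG = +√(3/5)
Pairs with CG² = 2/5: (1,-1/2): +√(2/5)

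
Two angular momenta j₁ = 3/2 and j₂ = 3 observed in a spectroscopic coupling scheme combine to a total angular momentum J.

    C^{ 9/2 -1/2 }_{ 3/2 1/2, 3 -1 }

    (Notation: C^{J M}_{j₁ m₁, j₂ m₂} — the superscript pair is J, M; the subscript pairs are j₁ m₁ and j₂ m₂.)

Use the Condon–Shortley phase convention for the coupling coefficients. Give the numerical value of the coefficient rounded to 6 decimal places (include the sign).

+√(5/14) ≈ +0.597614

√[10·0!3!6!/10! · 2!1!2!4!4!5!] = √(23040/7)
  +(−1)^0/∏(0,0,1,2,2,4)! = 1/96  (running 1/96)
⟨..|..⟩ = √(23040/7)·(1/96) = +0.597614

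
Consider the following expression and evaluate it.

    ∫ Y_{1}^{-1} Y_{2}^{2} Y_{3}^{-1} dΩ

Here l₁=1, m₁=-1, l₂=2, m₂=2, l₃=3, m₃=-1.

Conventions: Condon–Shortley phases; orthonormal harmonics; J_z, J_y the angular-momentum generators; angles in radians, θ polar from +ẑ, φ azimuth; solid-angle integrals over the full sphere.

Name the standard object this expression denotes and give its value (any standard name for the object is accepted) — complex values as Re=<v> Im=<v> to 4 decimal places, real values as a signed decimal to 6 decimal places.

This is a Gaunt coefficient — the integral of a triple product of spherical harmonics over the sphere.
m-sum 0 ✓  L=6 even ✓  1≤3≤3 ✓
Π(2lᵢ+1) = 3×5×7 = 105
triangle coeff Δ(1,2,3) = 1/105
Σ_t [0,0]: t=0:+1/4 = 1/4
(3j)²=3/35 [(1 2 3; 0 0 0)], sign=-1
Σ_t [0,0]: t=0:+1/48 = 1/48
(3j)²=1/105 [(1 2 3; -1 2 -1)], sign=+1
⇒ 4πI² = 3/35
I = (-1)√(3/35/(4π)) = -0.08258890

Gaunt coefficient, -0.082589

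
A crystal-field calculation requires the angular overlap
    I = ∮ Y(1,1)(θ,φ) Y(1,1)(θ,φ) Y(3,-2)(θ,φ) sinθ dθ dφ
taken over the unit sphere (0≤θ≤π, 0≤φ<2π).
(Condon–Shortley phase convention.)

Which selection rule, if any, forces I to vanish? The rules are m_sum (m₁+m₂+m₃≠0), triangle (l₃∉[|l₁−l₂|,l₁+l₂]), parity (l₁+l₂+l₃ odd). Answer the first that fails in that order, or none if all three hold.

Σmᵢ = 0  ✓
l₃∈[|l₁−l₂|,l₁+l₂]=[0,2] required, l₃=3 fails  ✗
Σlᵢ = 5 ⇒ odd

triangle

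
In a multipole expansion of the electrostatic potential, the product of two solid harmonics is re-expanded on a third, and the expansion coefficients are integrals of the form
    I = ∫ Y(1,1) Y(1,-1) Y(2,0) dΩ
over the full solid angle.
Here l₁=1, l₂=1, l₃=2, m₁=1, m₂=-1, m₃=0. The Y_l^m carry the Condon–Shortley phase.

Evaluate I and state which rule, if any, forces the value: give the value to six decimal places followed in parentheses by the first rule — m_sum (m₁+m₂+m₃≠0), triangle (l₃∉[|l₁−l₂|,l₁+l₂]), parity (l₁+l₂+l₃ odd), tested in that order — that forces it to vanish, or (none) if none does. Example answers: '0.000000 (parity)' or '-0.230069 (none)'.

m-sum 0 ✓  L=4 even ✓  0≤2≤2 ✓
Π(2lᵢ+1) = 3×3×5 = 45
triangle coeff Δ(1,1,2) = 1/30
Σ_t [0,0]: t=0:+1/1 = 1/1
(3j)²=2/15 [(1 1 2; 0 0 0)], sign=+1
Σ_t [0,0]: t=0:+1/4 = 1/4
(3j)²=1/30 [(1 1 2; 1 -1 0)], sign=+1
⇒ 4πI² = 1/5
I = (+1)√(1/5/(4π)) = 0.12615663
No selection rule forces the value: the integral is nonzero (none).

0.126157 (none)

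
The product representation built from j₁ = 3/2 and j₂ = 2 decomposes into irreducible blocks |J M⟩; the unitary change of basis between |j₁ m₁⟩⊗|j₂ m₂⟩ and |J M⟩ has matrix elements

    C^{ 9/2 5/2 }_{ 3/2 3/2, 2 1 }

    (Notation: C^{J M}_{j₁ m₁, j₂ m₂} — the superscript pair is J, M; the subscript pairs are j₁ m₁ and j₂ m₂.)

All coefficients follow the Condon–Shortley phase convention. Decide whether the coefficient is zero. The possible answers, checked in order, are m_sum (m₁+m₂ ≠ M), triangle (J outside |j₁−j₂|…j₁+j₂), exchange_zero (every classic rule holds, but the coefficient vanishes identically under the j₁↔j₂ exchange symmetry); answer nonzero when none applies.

triangle

m-sum: m₁+m₂ = 3/2+1 = 5/2, M = 5/2  ✓
triangle: need |j₁−j₂| ≤ J ≤ j₁+j₂, i.e. J ∈ [1/2, 7/2]; J = 9/2 is outside ✗ ⇒ coefficient is 0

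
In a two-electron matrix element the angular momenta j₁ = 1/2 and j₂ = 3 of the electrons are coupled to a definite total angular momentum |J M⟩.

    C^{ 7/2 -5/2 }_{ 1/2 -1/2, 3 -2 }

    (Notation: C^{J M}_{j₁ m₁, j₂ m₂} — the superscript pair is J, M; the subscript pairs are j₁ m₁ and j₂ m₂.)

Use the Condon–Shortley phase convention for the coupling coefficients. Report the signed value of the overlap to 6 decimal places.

+0.925820

triangle: 0!×1!×6!/8! = 720/40320
(j±m)!: 0!×1!×1!×5!×1!×6! = 86400
prefactor² = (2J+1)×Δ×N² = 86400/7
  k=0: +1/(0!×0!×1!×1!×0!×5!) = 1/120
Σ = 1/120  ⇒  CG² = 86400/7×(1/120)² = 6/7
CG = +√(6/7) = +0.925820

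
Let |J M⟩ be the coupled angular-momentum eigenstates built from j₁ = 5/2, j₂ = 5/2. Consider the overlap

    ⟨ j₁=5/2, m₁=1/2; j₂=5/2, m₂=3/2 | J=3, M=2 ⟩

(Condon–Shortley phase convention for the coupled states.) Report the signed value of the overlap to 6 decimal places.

-0.288675

j₁+j₂−J=2  J+j₁−j₂=3  J−j₁+j₂=3  j₁+j₂+J+1=9
(j₁±m₁, j₂±m₂, J±M) = (3,2,4,1,5,1)
P² = 48
sum k=1..2:
  [1] −1/12 = -1/12
  [2] +1/24 = 1/24
S = -1/24
C² = P²·S² = 1/12 ; C = -0.288675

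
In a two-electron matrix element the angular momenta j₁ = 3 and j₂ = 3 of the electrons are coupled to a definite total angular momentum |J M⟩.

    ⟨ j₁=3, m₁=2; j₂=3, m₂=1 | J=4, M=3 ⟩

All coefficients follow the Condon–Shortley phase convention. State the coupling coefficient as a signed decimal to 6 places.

-0.301511

triangle: 2!×4!×4!/11! = 1152/39916800
(j±m)!: 5!×1!×4!×2!×7!×1! = 29030400
prefactor² = (2J+1)×Δ×N² = 82944/11
  k=0: +1/(0!×2!×1!×4!×3!×0!) = 1/288
  k=1: −1/(1!×1!×0!×3!×4!×1!) = -1/144
Σ = -1/288  ⇒  CG² = 82944/11×(-1/288)² = 1/11
CG = −√(1/11) = -0.301511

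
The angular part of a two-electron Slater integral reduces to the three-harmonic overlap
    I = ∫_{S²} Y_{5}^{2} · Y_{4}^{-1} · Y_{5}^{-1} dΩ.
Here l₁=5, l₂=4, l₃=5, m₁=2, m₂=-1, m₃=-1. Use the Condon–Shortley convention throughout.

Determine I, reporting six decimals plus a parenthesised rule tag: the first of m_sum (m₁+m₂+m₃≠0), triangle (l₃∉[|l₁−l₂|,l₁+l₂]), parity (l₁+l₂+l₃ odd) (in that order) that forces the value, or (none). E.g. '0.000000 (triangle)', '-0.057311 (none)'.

0.128377 (none)

Rules hold: Σm=0, L=14 even, 1≤5≤9.
N = 11·9·11 = 1089
Δ = 4!·6!·4!/15! = 1/3153150
Racah Σ t=0..4: t=0:+1/69120 t=1:−1/1728 t=2:+1/576 t=3:−1/1728 t=4:+1/69120 = 7/11520
⇒ 3j(5 4 5; 0 0 0)² = 2/143, sgn -1
Racah Σ t=0..3: t=0:+1/5184 t=1:−1/1152 t=2:+1/2880 t=3:−1/103680 = -7/20736
⇒ 3j(5 4 5; 2 -1 -1)² = 35/2574, sgn -1
4πI² = N·(3j₀)²·(3jₘ)² = 35/169
I = +1·√(0.207101/4π) = 0.12837656
No selection rule forces the value: the integral is nonzero (none).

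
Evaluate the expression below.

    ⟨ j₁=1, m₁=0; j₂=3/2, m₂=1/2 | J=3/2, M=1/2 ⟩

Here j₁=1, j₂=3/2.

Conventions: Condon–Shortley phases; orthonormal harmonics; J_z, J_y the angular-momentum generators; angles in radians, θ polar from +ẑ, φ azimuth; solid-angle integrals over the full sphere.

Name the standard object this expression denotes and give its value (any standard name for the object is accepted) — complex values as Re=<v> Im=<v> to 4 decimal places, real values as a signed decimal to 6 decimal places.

This is a Clebsch–Gordan (vector-coupling) coefficient.
j₁+j₂−J=1  J+j₁−j₂=1  J−j₁+j₂=2  j₁+j₂+J+1=5
(j₁±m₁, j₂±m₂, J±M) = (1,1,2,1,2,1)
P² = 4/15
sum k=0..1:
  [0] +1/2 = 1/2
  [1] −1/1 = -1
S = -1/2
C² = P²·S² = 1/15 ; C = -0.258199

Clebsch–Gordan coefficient, −√(1/15) ≈ -0.258199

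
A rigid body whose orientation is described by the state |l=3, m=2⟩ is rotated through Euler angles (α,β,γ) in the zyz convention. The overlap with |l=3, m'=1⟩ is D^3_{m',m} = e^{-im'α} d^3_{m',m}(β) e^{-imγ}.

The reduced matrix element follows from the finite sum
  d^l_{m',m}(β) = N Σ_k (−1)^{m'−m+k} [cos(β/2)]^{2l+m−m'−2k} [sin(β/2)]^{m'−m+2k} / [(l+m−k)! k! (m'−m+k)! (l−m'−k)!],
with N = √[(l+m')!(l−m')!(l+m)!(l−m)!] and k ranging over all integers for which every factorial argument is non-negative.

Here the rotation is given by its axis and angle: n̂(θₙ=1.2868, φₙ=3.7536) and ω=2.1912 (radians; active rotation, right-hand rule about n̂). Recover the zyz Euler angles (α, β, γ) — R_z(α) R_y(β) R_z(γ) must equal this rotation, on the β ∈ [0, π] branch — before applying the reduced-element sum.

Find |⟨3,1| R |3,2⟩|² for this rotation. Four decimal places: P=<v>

P=0.2048

Axis–angle → zyz. n̂ = (sinθₙcosφₙ, sinθₙsinφₙ, cosθₙ) = (-0.785710, -0.551499, +0.280194), ω = 2.1912.
R = I cosω + sinω [n̂]ₓ + (1−cosω) n̂n̂ᵀ gives
  R = [+0.394876, +0.457255, -0.796863; +0.913212, -0.100391, +0.394925; +0.100584, -0.883651, -0.457213]
β = atan2(√(R₁₃²+R₂₃²), R₃₃) = 2.045655; α = atan2(R₂₃, R₁₃) mod 2π = 2.681471; γ = atan2(R₃₂, −R₃₁) mod 2π = 4.599049
First d^3_{1,2}(β=2.0457), then the phase factors e^{-i(1)α} and e^{-i(2)γ}:
With c≡cos(β/2)=0.520955 and s≡sin(β/2)=0.853584, N=[24·2·120·1]^{1/2}=75.894664
The bounds max(0,m−m')=1 and min(l+m,l−m')=2 give 2 terms
  k=1: (−1)^0·75.8947/(24)·0.5210^5·0.8536^1 = +0.103573
  k=2: (−1)^1·75.8947/(12)·0.5210^3·0.8536^3 = -0.556120
d^3_{1,2}(2.0457) = +0.103573 -0.556120 = -0.452548
|D^3_{1,2}|² = |d^3_{1,2}(β)|² = (-0.452548)² = 0.204799 (the z-rotation phases have unit modulus)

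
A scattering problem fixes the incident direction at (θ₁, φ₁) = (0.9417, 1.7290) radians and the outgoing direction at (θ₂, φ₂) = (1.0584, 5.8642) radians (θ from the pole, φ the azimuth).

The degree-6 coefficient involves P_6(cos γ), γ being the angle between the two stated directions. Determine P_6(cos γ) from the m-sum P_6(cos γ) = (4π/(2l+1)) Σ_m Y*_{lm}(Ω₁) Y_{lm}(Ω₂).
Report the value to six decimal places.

-0.253605

Term-by-term m-sum for l=6 (normalisation 4π/13 = 0.966644):
  m=-6: Y*=(-0.078606, -0.109740)  Y=(-0.171396, 0.124360)  product (0.027120, 0.009034)
  m=-5: Y*=(-0.241974, 0.239269)  Y=(-0.206506, 0.357240)  product (-0.035508, -0.135853)
  m=-4: Y*=(0.345353, 0.253294)  Y=(-0.035522, 0.336595)  product (-0.097525, 0.107247)
  m=-3: Y*=(0.074864, -0.145712)  Y=(-0.023239, -0.071599)  product (-0.012173, -0.001974)
  m=-2: Y*=(0.258261, 0.084557)  Y=(-0.235022, -0.261130)  product (-0.038617, -0.087312)
  m=-1: Y*=(0.044189, -0.276986)  Y=(-0.048938, -0.021795)  product (-0.008199, 0.012592)
  m=+0: Y*=(0.202209, -0.000000)  Y=(0.333551, 0.000000)  product (0.067447, 0.000000)
  m=+1: Y*=(-0.044189, -0.276986)  Y=(0.048938, -0.021795)  product (-0.008199, -0.012592)
  m=+2: Y*=(0.258261, -0.084557)  Y=(-0.235022, 0.261130)  product (-0.038617, 0.087312)
  m=+3: Y*=(-0.074864, -0.145712)  Y=(0.023239, -0.071599)  product (-0.012173, 0.001974)
  m=+4: Y*=(0.345353, -0.253294)  Y=(-0.035522, -0.336595)  product (-0.097525, -0.107247)
  m=+5: Y*=(0.241974, 0.239269)  Y=(0.206506, 0.357240)  product (-0.035508, 0.135853)
  m=+6: Y*=(-0.078606, 0.109740)  Y=(-0.171396, -0.124360)  product (0.027120, -0.009034)
Accumulated sum (-0.262356, 0.000000); after 4π/(2l+1) scaling, (-0.253605, 0.000000) ⇒ P_6 = -0.253605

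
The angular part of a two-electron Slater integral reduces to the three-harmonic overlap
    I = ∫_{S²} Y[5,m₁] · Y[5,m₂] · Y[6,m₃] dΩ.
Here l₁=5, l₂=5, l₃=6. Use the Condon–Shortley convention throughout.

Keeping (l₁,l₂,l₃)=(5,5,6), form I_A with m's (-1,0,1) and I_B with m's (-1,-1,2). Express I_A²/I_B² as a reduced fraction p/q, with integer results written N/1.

Shared (l₁,l₂,l₃)=(5,5,6): N and (l;000)² cancel in I_A²/I_B².
A: Δ = 4!·6!·6!/17! = 1/28588560; Racah Σ t=0..4: t=0:+1/2073600 t=1:−1/34560 t=2:+1/6912 t=3:−1/10368 t=4:+1/138240 = 7/259200; ⇒ 3j(5 5 6; -1 0 1)² = 28/7293, sgn -1
B: Δ = 4!·6!·6!/17! = 1/28588560; Racah Σ t=0..4: t=0:+1/829440 t=1:−1/25920 t=2:+1/9216 t=3:−1/25920 t=4:+1/829440 = 7/207360; ⇒ 3j(5 5 6; -1 -1 2)² = 28/2431, sgn +1
I_A²/I_B² = (28/7293)/(28/2431) = 1/3

1/3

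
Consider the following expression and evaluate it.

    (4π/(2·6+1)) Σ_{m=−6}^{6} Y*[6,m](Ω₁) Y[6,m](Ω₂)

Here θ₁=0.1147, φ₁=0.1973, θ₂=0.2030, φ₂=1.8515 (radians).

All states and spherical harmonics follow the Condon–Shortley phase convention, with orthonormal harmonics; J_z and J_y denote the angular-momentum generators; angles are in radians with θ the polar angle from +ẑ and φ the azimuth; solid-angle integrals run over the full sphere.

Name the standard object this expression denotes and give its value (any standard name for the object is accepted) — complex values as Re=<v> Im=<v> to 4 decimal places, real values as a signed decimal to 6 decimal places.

Legendre polynomial (addition theorem), +0.475988

This sum is the spherical-harmonic addition theorem: it equals the Legendre polynomial P_l(cos γ) of the angle γ between the two directions.
Summing Y*_{l m}(θ₁,φ₁)·Y_{l m}(θ₂,φ₂) over m ∈ [−6, 6]; prefactor 4π/(2·6+1) = 0.966644:
  [-6]  conj(Y_{6,-6})(Ω₁) = (0.000000, 0.000001) ; Y_{6,-6}(Ω₂) = (0.000004, 0.000032) ; Δ = (-0.000000, 0.000000)
  [-5]  conj(Y_{6,-5})(Ω₁) = (0.000018, 0.000027) ; Y_{6,-5}(Ω₂) = (-0.000538, -0.000091) ; Δ = (-0.000000, -0.000000)
  [-4]  conj(Y_{6,-4})(Ω₁) = (0.000425, 0.000428) ; Y_{6,-4}(Ω₂) = (0.002439, -0.005075) ; Δ = (0.000003, -0.000001)
  [-3]  conj(Y_{6,-3})(Ω₁) = (0.006324, 0.004252) ; Y_{6,-3}(Ω₂) = (0.029460, 0.026295) ; Δ = (0.000075, 0.000292)
  [-2]  conj(Y_{6,-2})(Ω₁) = (0.060558, 0.025219) ; Y_{6,-2}(Ω₂) = (-0.158047, 0.099398) ; Δ = (-0.012078, 0.002034)
  [-1]  conj(Y_{6,-1})(Ω₁) = (0.346053, 0.069176) ; Y_{6,-1}(Ω₂) = (-0.148548, -0.515227) ; Δ = (-0.015764, -0.188572)
  [+0]  conj(Y_{6,0})(Ω₁) = (0.881310, -0.000000) ; Y_{6,0}(Ω₂) = (0.621735, 0.000000) ; Δ = (0.547941, 0.000000)
  [+1]  conj(Y_{6,1})(Ω₁) = (-0.346053, 0.069176) ; Y_{6,1}(Ω₂) = (0.148548, -0.515227) ; Δ = (-0.015764, 0.188572)
  [+2]  conj(Y_{6,2})(Ω₁) = (0.060558, -0.025219) ; Y_{6,2}(Ω₂) = (-0.158047, -0.099398) ; Δ = (-0.012078, -0.002034)
  [+3]  conj(Y_{6,3})(Ω₁) = (-0.006324, 0.004252) ; Y_{6,3}(Ω₂) = (-0.029460, 0.026295) ; Δ = (0.000075, -0.000292)
  [+4]  conj(Y_{6,4})(Ω₁) = (0.000425, -0.000428) ; Y_{6,4}(Ω₂) = (0.002439, 0.005075) ; Δ = (0.000003, 0.000001)
  [+5]  conj(Y_{6,5})(Ω₁) = (-0.000018, 0.000027) ; Y_{6,5}(Ω₂) = (0.000538, -0.000091) ; Δ = (-0.000000, 0.000000)
  [+6]  conj(Y_{6,6})(Ω₁) = (0.000000, -0.000001) ; Y_{6,6}(Ω₂) = (0.000004, -0.000032) ; Δ = (-0.000000, -0.000000)
Total Σ_m = (0.492413, -0.000000). Multiply by 0.966644: (0.475988, -0.000000). P_6(cos γ) = 0.475988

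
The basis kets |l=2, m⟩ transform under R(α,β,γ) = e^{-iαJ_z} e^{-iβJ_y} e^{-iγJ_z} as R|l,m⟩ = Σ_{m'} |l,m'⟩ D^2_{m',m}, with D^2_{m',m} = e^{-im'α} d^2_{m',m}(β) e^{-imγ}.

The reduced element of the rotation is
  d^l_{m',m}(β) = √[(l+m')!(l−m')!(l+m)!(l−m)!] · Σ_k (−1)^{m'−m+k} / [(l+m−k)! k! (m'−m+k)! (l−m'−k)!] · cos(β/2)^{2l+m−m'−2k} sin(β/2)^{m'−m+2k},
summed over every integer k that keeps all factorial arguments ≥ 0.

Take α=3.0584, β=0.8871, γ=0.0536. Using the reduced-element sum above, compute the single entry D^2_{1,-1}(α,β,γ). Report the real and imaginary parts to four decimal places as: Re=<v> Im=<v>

Re=-0.4129 Im=-0.0568

D^2_{1,-1}(3.0584,0.8871,0.0536) = e^{-i·1·3.0584}·d^2_{1,-1}(0.8871)·e^{-i·-1·0.0536}. Compute d first:
With c≡cos(β/2)=0.903234 and s≡sin(β/2)=0.429149, N=[6·1·1·6]^{1/2}=6.000000
k∈{0,1} keeps every argument non-negative
  k=0: (−1)^2·6.0000/(2)·0.9032^2·0.4291^2 = +0.450751
  k=1: (−1)^3·6.0000/(6)·0.9032^0·0.4291^4 = -0.033918
d^2_{1,-1}(0.8871) = +0.450751 -0.033918 = +0.416833
Phases: e^{-i·(1)·3.0584}=-0.996541-0.083097i, e^{-i·(-1)·0.0536}=+0.998564+0.053574i ⇒ D=-0.412940-0.056842i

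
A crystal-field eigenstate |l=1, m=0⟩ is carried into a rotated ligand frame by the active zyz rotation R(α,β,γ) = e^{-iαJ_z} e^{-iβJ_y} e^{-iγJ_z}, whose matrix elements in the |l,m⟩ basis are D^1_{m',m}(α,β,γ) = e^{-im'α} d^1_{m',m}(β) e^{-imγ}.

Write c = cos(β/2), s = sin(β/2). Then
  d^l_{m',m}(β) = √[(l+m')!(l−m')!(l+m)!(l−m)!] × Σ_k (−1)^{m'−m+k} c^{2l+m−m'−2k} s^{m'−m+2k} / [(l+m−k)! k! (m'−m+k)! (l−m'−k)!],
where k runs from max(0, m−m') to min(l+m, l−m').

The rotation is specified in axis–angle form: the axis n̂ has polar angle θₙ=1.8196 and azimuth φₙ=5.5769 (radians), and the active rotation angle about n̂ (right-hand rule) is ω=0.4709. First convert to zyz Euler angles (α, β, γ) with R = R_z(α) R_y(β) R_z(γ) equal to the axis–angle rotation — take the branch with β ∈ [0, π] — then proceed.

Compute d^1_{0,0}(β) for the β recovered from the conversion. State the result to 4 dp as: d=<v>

Axis–angle → zyz. n̂ = (sinθₙcosφₙ, sinθₙsinφₙ, cosθₙ) = (+0.737352, -0.629028, -0.246245), ω = 0.4709.
R = I cosω + sinω [n̂]ₓ + (1−cosω) n̂n̂ᵀ gives
  R = [+0.950335, +0.061237, -0.305145; -0.162200, +0.934226, -0.317669; +0.265621, +0.351387, +0.897760]
β = atan2(√(R₁₃²+R₂₃²), R₃₃) = 0.456139; α = atan2(R₂₃, R₁₃) mod 2π = 3.947098; γ = atan2(R₃₂, −R₃₁) mod 2π = 2.218076
d^1_{0,0}(β=0.4561) via the finite sum:
With c≡cos(β/2)=0.974105 and s≡sin(β/2)=0.226097, N=[1·1·1·1]^{1/2}=1.000000
Admissible k: 0..1 (factorial args all ≥0)
  k=0: (−1)^0·1.0000/(1)·0.9741^2·0.2261^0 = +0.948880
  k=1: (−1)^1·1.0000/(1)·0.9741^0·0.2261^2 = -0.051120
d^1_{0,0}(0.4561) = +0.948880 -0.051120 = +0.897760

d=0.8978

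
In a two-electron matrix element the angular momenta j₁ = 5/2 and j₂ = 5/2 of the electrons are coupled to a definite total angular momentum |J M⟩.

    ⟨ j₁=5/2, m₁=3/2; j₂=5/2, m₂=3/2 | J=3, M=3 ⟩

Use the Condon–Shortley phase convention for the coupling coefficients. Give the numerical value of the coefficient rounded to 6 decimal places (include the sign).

j₁+j₂−J=2  J+j₁−j₂=3  J−j₁+j₂=3  j₁+j₂+J+1=9
(j₁±m₁, j₂±m₂, J±M) = (4,1,4,1,6,0)
P² = 576
sum k=1..1:
  [1] −1/36 = -1/36
S = -1/36
C² = P²·S² = 4/9 ; C = -0.666667

-0.666667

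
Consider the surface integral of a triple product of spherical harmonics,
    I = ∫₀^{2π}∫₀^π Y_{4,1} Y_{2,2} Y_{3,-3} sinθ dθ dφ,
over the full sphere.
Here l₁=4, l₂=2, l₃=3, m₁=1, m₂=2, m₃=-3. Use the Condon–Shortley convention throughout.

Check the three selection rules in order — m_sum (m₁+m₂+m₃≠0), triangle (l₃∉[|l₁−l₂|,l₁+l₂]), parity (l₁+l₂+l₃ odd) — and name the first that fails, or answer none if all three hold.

parity

Σmᵢ = 0  ✓
l₃∈[|l₁−l₂|,l₁+l₂]=[2,6], have l₃=3  ✓
Σlᵢ = 9 ⇒ odd  ✗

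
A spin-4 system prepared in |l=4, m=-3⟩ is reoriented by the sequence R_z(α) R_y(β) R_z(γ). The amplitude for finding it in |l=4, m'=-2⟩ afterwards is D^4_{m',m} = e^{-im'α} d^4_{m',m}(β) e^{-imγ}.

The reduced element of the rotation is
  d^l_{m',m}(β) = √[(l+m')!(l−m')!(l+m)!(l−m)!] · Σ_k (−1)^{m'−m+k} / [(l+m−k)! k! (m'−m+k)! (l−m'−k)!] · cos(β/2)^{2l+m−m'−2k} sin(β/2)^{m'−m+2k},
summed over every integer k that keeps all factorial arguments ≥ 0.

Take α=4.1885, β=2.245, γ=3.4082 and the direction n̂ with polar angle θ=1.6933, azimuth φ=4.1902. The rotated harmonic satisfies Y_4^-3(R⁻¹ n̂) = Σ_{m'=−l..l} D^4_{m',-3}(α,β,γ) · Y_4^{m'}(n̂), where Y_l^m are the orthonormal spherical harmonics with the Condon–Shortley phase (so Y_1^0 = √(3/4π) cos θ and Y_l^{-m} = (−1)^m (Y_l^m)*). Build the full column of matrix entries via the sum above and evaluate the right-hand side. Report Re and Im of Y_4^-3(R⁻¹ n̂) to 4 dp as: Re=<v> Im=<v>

Need the full column D^4_{m',-3} for m'=−4..4 at α=4.1885, β=2.2450, γ=3.4082.
cos(β/2)=0.433431, sin(β/2)=0.901187
d^4_{-4,-3}: single k=1 term ⇒ +0.007325;  D = -0.001989+0.007049i
d^4_{-3,-3}: k∈[0..1] ⇒ +0.001246 -0.037692 = -0.036446;  D = +0.025420+0.026118i
d^4_{-2,-3}: k∈[0..1] ⇒ -0.009690 +0.125669 = +0.115979;  D = +0.112432-0.028464i
d^4_{-1,-3}: k∈[0..1] ⇒ +0.042738 -0.307934 = -0.265196;  D = +0.072251-0.255164i
d^4_{0,-3}: k∈[0..1] ⇒ -0.132467 +0.572661 = +0.440194;  D = -0.306742-0.315721i
d^4_{1,-3}: k∈[0..1] ⇒ +0.307934 -0.798728 = -0.490794;  D = -0.475888+0.120038i
d^4_{2,-3}: k∈[0..1] ⇒ -0.543274 +0.782866 = +0.239593;  D = -0.065476+0.230472i
d^4_{3,-3}: k∈[0..1] ⇒ +0.704412 -0.435029 = +0.269382;  D = -0.187547-0.193373i
d^4_{4,-3}: single k=0 term ⇒ -0.591791;  D = -0.573944+0.144240i
Y_4^{m'}(θ=1.6933,φ=4.1902) and Σ D·Y over m':
  (-0.0020+0.0070i)·(-0.2126+0.3731i)  (+0.0254+0.0261i)·(-0.1495+0.0006i)  (+0.1124-0.0285i)·(+0.1483+0.2551i)  (+0.0723-0.2552i)·(-0.0829+0.1440i)  (-0.3067-0.3157i)·(+0.2708+0.0000i)  (-0.4759+0.1200i)·(+0.0829+0.1440i)  (-0.0655+0.2305i)·(+0.1483-0.2551i)  (-0.1875-0.1934i)·(+0.1495+0.0006i)  (-0.5739+0.1442i)·(-0.2126-0.3731i)
Y_4^-3(R⁻¹ n̂) = +0.105889+0.111115i

Re=0.1059 Im=0.1111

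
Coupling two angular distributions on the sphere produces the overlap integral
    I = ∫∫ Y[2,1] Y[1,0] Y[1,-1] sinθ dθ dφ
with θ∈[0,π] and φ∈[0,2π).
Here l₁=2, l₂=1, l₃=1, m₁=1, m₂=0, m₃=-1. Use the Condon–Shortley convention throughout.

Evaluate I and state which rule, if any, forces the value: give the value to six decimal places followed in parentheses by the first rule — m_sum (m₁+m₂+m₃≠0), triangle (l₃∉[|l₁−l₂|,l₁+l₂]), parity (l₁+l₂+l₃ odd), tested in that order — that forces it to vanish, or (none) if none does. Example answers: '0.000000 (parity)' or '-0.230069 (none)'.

Rules hold: Σm=0, L=4 even, 1≤1≤3.
N = 5·3·3 = 45
Δ = 2!·2!·0!/5! = 1/30
Racah Σ t=1..1: t=1:−1/1 = -1/1
⇒ 3j(2 1 1; 0 0 0)² = 2/15, sgn +1
Racah Σ t=1..1: t=1:−1/2 = -1/2
⇒ 3j(2 1 1; 1 0 -1)² = 1/10, sgn -1
4πI² = N·(3j₀)²·(3jₘ)² = 3/5
I = -1·√(0.6/4π) = -0.21850969
No selection rule forces the value: the integral is nonzero (none).

-0.218510 (none)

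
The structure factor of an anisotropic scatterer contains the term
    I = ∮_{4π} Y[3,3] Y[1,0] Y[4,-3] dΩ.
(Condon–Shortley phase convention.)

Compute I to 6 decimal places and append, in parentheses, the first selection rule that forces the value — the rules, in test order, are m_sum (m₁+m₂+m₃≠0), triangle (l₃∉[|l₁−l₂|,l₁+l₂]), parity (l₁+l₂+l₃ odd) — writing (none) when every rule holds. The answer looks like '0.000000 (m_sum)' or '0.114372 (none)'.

Checks pass: Σm=0; 8 even; l₃=4∈[2,4].
(2·3+1)(2·1+1)(2·4+1) = 189
Δ: 0! 6! 2! / 9! → 1/252
sum: t=0:+1/36 = 1/36
3j²(3 1 4; 0 0 0) = Δ·Π!·Σ² = 4/63  (sign +1)
sum: t=0:+1/720 = 1/720
3j²(3 1 4; 3 0 -3) = Δ·Π!·Σ² = 1/36  (sign -1)
combine: 4πI² = 189·4/63·1/36 = 1/3
take √, sign -1: I = -0.16286750
No selection rule forces the value: the integral is nonzero (none).

-0.162868 (none)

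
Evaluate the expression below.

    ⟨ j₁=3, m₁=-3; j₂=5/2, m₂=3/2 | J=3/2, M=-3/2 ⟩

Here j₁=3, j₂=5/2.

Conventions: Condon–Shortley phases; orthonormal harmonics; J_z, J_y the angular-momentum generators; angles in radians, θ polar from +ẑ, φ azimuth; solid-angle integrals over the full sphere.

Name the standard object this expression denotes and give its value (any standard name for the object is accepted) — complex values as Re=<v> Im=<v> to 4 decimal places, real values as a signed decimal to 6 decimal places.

Clebsch–Gordan coefficient, +√(3/14) ≈ +0.462910

This is a Clebsch–Gordan (vector-coupling) coefficient.
j₁+j₂−J=4  J+j₁−j₂=2  J−j₁+j₂=1  j₁+j₂+J+1=8
(j₁±m₁, j₂±m₂, J±M) = (0,6,4,1,0,3)
P² = 3456/7
sum k=4..4:
  [4] +1/48 = 1/48
S = 1/48
C² = P²·S² = 3/14 ; C = +0.462910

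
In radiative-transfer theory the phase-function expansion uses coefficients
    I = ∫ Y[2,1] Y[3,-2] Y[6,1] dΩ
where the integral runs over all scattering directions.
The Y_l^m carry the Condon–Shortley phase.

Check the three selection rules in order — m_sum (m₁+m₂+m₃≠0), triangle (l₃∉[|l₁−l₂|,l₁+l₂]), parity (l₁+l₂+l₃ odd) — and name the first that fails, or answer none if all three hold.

triangle

azimuthal sum: 1 − 2 + 1 = 0  ✓
l₃ must lie in [1,5]; have l₃=6  ✗
L = 2 + 3 + 6 = 11 (odd)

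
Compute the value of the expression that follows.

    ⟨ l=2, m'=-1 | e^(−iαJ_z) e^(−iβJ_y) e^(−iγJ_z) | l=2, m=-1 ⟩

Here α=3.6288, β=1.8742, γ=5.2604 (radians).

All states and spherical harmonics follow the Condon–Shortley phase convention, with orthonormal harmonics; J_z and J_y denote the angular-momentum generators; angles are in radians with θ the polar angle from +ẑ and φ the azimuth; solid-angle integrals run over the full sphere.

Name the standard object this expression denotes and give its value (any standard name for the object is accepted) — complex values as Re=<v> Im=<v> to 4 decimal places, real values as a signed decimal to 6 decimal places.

This is a Wigner D-matrix element — the rotation-matrix element ⟨l m'| R(α,β,γ) |l m⟩ in the angular-momentum basis.
Split into d^2_{-1,-1}(β=1.8742) × two z-phases.
c=cos(1.874200/2)=0.592127, s=sin(1.874200/2)=0.805844; N=√[1·6·1·6]=6.000000
k∈{0,1} keeps every argument non-negative
  k=0: (−1)^0·6.0000/(6)·0.5921^4·0.8058^0 = +0.122931
  k=1: (−1)^1·6.0000/(2)·0.5921^2·0.8058^2 = -0.683052
d^2_{-1,-1}(1.8742) = +0.122931 -0.683052 = -0.560121
Phases: e^{-i·(-1)·3.6288}=-0.883644-0.468160i, e^{-i·(-1)·5.2604}=+0.520991-0.853562i ⇒ D=+0.481690-0.285851i

Wigner D-matrix element, Re=0.4817 Im=-0.2859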